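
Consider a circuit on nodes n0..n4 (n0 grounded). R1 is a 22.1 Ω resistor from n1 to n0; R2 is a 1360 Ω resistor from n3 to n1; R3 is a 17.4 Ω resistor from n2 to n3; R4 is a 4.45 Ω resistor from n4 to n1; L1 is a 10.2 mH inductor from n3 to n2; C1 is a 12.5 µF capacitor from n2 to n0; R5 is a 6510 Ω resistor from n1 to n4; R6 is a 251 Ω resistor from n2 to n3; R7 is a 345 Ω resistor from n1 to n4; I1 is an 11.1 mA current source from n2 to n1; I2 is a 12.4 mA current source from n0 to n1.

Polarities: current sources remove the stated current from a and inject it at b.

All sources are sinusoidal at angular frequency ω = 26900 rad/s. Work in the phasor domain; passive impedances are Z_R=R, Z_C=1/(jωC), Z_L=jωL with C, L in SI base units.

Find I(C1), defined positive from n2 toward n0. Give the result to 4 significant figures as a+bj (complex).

Element admittances at ω=26900 rad/s:
  Y(R1) = 0.04525+0.000j S between n1,n0
  Y(R2) = 0.0007353+0.000j S between n3,n1
  Y(R3) = 0.05747+0.000j S between n2,n3
  Y(R4) = 0.2247+0.000j S between n4,n1
  Y(L1) = 0.000-0.003645j S between n3,n2
  Y(C1) = 0.000+0.3362j S between n2,n0
  Y(R5) = 0.0001536+0.000j S between n1,n4
  Y(R6) = 0.003984+0.000j S between n2,n3
  Y(R7) = 0.002899+0.000j S between n1,n4
  I1: injects 0.0111 A into n1 (from n2)
  I2: injects 0.0124 A into n1 (from n0)
Assemble and solve the 4×4 MNA system:
  V(n1)=0.5111+0.0005099j  V(n2)=-6.862e-05+0.03191j  V(n3)=0.005977+0.03189j  V(n4)=0.5111+0.0005099j

-0.01073-2.307e-05j A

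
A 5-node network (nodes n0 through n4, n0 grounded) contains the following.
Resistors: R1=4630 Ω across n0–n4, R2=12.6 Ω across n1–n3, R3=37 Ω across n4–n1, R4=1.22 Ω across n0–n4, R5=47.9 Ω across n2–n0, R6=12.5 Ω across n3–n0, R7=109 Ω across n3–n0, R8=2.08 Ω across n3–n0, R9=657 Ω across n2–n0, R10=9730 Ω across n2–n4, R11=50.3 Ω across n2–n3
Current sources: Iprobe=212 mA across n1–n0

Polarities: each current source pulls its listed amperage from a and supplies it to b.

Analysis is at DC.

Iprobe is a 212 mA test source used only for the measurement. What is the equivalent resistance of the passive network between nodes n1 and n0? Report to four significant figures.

R_eq = 10.42 Ω

MNA unknowns: 4 node voltages V₁..V_4
R1: Y=0.0002160 on G[0,4]
R2: Y=0.07937 on G[1,3]
R3: Y=0.02703 on G[4,1]
R4: Y=0.8197 on G[0,4]
R5: Y=0.02088 on G[2,0]
R6: Y=0.08000 on G[3,0]
R7: Y=0.009174 on G[3,0]
R8: Y=0.4808 on G[3,0]
R9: Y=0.001522 on G[2,0]
R10: Y=0.0001028 on G[2,4]
R11: Y=0.01988 on G[2,3]
Iprobe: z[1]−=0.212, z[0]+=0.212
solve → V1=-2.209, V2=-0.1248, V3=-0.2657, V4=-0.07049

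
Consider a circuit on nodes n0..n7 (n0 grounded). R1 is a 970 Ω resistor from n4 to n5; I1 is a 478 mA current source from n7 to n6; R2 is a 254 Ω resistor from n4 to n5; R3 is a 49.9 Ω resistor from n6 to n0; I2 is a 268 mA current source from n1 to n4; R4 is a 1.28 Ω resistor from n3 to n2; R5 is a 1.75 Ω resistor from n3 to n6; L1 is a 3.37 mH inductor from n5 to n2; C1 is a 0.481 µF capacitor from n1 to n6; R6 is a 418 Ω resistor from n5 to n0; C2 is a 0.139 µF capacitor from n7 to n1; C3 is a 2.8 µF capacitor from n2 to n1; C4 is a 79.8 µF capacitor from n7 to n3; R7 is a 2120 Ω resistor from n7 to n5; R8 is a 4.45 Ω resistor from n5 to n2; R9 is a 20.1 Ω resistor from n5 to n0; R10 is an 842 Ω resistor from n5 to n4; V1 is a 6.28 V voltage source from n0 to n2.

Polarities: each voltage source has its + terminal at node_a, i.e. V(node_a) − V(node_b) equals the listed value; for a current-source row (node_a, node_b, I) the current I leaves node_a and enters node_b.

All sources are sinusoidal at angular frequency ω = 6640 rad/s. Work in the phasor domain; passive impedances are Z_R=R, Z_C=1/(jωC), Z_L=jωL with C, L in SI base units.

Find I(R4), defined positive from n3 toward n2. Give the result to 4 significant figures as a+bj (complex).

0.05827-0.002853j A

MNA unknowns: 7 node voltages V₁..V_7 plus 1 source current (V1)
R1: Y=0.001031+0.000j on G[4,5]
I1: z[7]−=0.478, z[6]+=0.478
R2: Y=0.003937+0.000j on G[4,5]
R3: Y=0.02004+0.000j on G[6,0]
I2: z[1]−=0.268, z[4]+=0.268
R4: Y=0.7812+0.000j on G[3,2]
R5: Y=0.5714+0.000j on G[3,6]
L1: Y=0.000-0.04469j on G[5,2]
C1: Y=0.000+0.003194j on G[1,6]
R6: Y=0.002392+0.000j on G[5,0]
C2: Y=0.000+0.0009230j on G[7,1]
C3: Y=0.000+0.01859j on G[2,1]
C4: Y=0.000+0.5299j on G[7,3]
R7: Y=0.0004717+0.000j on G[7,5]
R8: Y=0.2247+0.000j on G[5,2]
R9: Y=0.04975+0.000j on G[5,0]
R10: Y=0.001188+0.000j on G[5,4]
V1: row V0−V2=6.28, i_V1 at 0,2
solve → V1=-6.132+11.84j, V2=-6.280+0.000j, V3=-6.205-0.003652j, V4=39.35+0.3388j, V5=-4.187+0.3388j, V6=-5.251-0.008287j, V7=-6.206+0.9157j
aux → i_V1=-0.3236+0.01750j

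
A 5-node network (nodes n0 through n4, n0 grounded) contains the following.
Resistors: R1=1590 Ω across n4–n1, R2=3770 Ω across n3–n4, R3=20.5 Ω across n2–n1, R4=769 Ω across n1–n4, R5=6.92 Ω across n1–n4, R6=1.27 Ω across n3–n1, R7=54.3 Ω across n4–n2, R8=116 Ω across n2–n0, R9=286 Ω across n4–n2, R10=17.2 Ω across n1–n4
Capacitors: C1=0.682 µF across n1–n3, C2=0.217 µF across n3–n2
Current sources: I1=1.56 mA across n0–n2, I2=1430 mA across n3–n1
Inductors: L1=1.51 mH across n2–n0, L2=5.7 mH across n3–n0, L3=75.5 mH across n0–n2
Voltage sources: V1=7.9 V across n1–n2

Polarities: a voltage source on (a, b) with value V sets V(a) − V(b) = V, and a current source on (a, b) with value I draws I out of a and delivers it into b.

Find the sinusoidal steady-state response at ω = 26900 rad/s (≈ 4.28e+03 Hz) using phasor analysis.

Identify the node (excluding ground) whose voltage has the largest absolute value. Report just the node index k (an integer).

Apply KCL at each of the 4 non-ground nodes and solve the resulting linear system.
Node n1: branches {R1, R3, R4, R5, R6, C1, I2, R10, V1} → V_1 = 6.743+0.3567j
Node n2: branches {R3, I1, L1, R7, L3, R8, R9, C2, V1} → V_2 = -1.157+0.3567j
Node n3: branches {R2, R6, C1, L2, I2, C2} → V_3 = 4.925+0.3948j
Node n4: branches {R1, R2, R4, R5, R7, R9, R10} → V_4 = 5.978+0.3568j
Source currents: i(V1)=-0.5441-0.003381j

1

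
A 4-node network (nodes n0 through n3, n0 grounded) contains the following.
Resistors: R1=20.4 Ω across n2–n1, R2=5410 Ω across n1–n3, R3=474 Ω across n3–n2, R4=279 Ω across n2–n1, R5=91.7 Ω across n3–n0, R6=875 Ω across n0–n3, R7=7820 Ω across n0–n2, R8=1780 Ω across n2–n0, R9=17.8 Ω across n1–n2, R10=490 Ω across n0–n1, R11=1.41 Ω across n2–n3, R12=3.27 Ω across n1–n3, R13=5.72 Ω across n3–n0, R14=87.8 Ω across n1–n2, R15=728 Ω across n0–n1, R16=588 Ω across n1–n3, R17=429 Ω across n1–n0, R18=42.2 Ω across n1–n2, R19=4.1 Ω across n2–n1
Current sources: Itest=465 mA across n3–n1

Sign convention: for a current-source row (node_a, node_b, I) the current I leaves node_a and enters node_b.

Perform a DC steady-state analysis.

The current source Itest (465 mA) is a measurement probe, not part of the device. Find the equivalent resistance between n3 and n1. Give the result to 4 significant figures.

Apply KCL at each of the 3 non-ground nodes and solve the resulting linear system.
Node n1: branches {R1, R2, R4, R9, R10, R12, R14, R15, R16, R17, R18, R19, Itest} → V_1 = 0.7985
Node n2: branches {R1, R3, R4, R7, R8, R9, R11, R14, R18, R19} → V_2 = 0.2650
Node n3: branches {R2, R3, R5, R6, R11, R12, R13, R16, Itest} → V_3 = -0.02553

R_eq = 1.772 Ω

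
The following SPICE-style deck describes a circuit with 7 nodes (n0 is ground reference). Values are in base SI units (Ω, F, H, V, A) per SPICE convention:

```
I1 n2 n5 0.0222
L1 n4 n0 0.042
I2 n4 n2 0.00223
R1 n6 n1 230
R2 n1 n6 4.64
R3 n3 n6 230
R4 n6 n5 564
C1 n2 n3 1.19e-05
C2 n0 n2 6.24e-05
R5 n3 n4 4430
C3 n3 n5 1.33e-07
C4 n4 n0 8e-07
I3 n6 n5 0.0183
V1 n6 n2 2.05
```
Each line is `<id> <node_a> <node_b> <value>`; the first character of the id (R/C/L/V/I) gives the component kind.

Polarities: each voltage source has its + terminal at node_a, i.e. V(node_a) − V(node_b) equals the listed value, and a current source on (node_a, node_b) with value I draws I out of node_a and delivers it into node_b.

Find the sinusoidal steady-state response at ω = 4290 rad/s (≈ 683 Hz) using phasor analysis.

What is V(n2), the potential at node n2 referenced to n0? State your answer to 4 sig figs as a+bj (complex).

MNA unknowns: 6 node voltages V₁..V_6 plus 1 source current (V1)
I1: z[2]−=0.0222, z[5]+=0.0222
L1: Y=0.000-0.005550j on G[4,0]
I2: z[4]−=0.00223, z[2]+=0.00223
R1: Y=0.004348+0.000j on G[6,1]
R2: Y=0.2155+0.000j on G[1,6]
R3: Y=0.004348+0.000j on G[3,6]
R4: Y=0.001773+0.000j on G[6,5]
C1: Y=0.000+0.05105j on G[2,3]
C2: Y=0.000+0.2677j on G[0,2]
R5: Y=0.0002257+0.000j on G[3,4]
C3: Y=0.000+0.0005706j on G[3,5]
C4: Y=0.000+0.003432j on G[4,0]
I3: z[6]−=0.0183, z[5]+=0.0183
V1: row V6−V2=2.05, i_V1 at 6,2
solve → V1=2.049-0.008036j, V2=-0.0006572-0.008036j, V3=0.2655-0.2364j, V4=-0.08306-1.016j, V5=22.65-7.210j, V6=2.049-0.008036j
aux → i_V1=0.01046-0.01376j

-0.0006572-0.008036j V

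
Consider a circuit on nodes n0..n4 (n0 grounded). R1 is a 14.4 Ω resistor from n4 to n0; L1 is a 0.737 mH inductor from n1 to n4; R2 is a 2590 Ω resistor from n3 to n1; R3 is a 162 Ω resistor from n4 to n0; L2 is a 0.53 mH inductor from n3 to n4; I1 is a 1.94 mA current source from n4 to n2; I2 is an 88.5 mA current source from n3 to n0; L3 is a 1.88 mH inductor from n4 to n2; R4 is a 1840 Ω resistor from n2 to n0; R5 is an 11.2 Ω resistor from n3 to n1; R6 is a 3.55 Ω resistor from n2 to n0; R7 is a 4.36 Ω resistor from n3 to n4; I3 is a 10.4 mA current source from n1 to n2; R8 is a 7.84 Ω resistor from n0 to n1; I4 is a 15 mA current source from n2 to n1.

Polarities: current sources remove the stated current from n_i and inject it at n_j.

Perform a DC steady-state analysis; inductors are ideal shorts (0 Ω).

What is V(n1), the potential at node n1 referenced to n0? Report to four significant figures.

-0.1823 V

Apply KCL at each of the 4 non-ground nodes and solve the resulting linear system.
Node n1: branches {L1, R2, R5, I3, R8, I4} → V_1 = -0.1823
Node n2: branches {I1, L3, R4, R6, I3, I4} → V_2 = -0.1823
Node n3: branches {R2, L2, I2, R5, R7} → V_3 = -0.1823
Node n4: branches {R1, L1, R3, L2, I1, L3, R7} → V_4 = -0.1823
Source currents: i(L1)=0.02786, i(L2)=-0.08850, i(L3)=-0.04880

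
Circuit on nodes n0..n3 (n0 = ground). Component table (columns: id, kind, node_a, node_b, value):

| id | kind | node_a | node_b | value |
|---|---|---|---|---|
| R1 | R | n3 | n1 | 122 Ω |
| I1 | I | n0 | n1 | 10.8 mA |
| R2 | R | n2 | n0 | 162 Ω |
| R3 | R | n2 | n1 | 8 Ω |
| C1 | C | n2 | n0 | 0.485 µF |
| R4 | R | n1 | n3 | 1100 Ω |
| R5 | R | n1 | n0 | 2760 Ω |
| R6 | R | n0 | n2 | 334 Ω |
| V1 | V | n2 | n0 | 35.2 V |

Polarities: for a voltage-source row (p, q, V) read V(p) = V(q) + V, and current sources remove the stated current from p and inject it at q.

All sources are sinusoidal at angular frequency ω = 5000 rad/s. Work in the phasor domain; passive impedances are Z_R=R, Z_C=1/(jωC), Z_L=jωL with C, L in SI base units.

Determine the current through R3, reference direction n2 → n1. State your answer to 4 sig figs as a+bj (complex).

0.001948+0.000j A

MNA unknowns: 3 node voltages V₁..V_3 plus 1 source current (V1)
R1: Y=0.008197+0.000j on G[3,1]
I1: z[0]−=0.0108, z[1]+=0.0108
R2: Y=0.006173+0.000j on G[2,0]
R3: Y=0.1250+0.000j on G[2,1]
C1: Y=0.000+0.002425j on G[2,0]
R4: Y=0.0009091+0.000j on G[1,3]
R5: Y=0.0003623+0.000j on G[1,0]
R6: Y=0.002994+0.000j on G[0,2]
V1: row V2−V0=35.2, i_V1 at 2,0
solve → V1=35.18+0.000j, V2=35.20+0.000j, V3=35.18+0.000j
aux → i_V1=-0.3246-0.08536j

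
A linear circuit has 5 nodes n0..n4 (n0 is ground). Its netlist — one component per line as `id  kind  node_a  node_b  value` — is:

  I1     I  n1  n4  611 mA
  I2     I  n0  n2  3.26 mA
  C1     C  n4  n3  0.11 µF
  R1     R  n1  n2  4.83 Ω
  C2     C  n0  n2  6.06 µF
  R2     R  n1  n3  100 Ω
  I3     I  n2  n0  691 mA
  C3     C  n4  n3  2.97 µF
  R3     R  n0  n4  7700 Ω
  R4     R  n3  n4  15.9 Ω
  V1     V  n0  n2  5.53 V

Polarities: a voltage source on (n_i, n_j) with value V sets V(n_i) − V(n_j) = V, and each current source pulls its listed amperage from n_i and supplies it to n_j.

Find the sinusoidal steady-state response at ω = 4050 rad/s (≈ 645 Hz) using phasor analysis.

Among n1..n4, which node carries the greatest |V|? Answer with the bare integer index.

MNA unknowns: 4 node voltages V₁..V_4 plus 1 source current (V1)
I1: z[1]−=0.611, z[4]+=0.611
I2: z[0]−=0.00326, z[2]+=0.00326
C1: Y=0.000+0.0004455j on G[4,3]
R1: Y=0.2070+0.000j on G[1,2]
C2: Y=0.000+0.02454j on G[0,2]
R2: Y=0.01000+0.000j on G[1,3]
I3: z[2]−=0.691, z[0]+=0.691
C3: Y=0.000+0.01203j on G[4,3]
R3: Y=0.0001299+0.000j on G[0,4]
R4: Y=0.06289+0.000j on G[3,4]
V1: row V0−V2=5.53, i_V1 at 0,2
solve → V1=-5.570+0.001129j, V2=-5.530+0.000j, V3=54.70+0.02451j, V4=63.92-1.801j
aux → i_V1=0.6960-0.1360j

4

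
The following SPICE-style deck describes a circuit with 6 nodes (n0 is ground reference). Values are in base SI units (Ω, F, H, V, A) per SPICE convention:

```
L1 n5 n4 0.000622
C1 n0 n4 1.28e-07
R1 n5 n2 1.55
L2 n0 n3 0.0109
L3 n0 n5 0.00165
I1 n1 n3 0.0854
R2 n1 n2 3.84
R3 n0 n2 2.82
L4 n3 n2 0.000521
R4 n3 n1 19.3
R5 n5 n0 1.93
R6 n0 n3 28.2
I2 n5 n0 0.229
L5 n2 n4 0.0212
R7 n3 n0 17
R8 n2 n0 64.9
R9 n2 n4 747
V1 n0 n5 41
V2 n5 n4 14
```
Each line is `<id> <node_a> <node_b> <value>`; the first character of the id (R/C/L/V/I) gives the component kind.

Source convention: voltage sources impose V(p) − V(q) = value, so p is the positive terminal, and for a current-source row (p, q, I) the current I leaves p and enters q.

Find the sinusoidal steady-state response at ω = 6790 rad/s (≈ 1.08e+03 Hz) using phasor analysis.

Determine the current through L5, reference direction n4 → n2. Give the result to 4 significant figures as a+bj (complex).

0.004063+0.2135j A

Element admittances at ω=6790 rad/s:
  Y(L1) = 0.000-0.2368j S between n5,n4
  Y(C1) = 0.000+0.0008691j S between n0,n4
  Y(R1) = 0.6452+0.000j S between n5,n2
  Y(L2) = 0.000-0.01351j S between n0,n3
  Y(L3) = 0.000-0.08926j S between n0,n5
  I1: injects 0.0854 A into n3 (from n1)
  Y(R2) = 0.2604+0.000j S between n1,n2
  Y(R3) = 0.3546+0.000j S between n0,n2
  Y(L4) = 0.000-0.2827j S between n3,n2
  Y(R4) = 0.05181+0.000j S between n3,n1
  Y(R5) = 0.5181+0.000j S between n5,n0
  Y(R6) = 0.03546+0.000j S between n0,n3
  I2: injects 0.229 A into n0 (from n5)
  Y(L5) = 0.000-0.006947j S between n2,n4
  Y(R7) = 0.05882+0.000j S between n3,n0
  Y(R8) = 0.01541+0.000j S between n2,n0
  Y(R9) = 0.001339+0.000j S between n2,n4
  V1: constraint V(n0)−V(n5) = 41
  V2: constraint V(n5)−V(n4) = 14
Assemble and solve the 7×7 MNA system:
  V(n1)=-23.91+0.4479j  V(n2)=-24.27-0.5849j  V(n3)=-20.46+5.639j  V(n4)=-55.00+0.000j  V(n5)=-41.00+0.000j
  i(V1)=-31.85+4.203j  i(V2)=-0.03708+3.481j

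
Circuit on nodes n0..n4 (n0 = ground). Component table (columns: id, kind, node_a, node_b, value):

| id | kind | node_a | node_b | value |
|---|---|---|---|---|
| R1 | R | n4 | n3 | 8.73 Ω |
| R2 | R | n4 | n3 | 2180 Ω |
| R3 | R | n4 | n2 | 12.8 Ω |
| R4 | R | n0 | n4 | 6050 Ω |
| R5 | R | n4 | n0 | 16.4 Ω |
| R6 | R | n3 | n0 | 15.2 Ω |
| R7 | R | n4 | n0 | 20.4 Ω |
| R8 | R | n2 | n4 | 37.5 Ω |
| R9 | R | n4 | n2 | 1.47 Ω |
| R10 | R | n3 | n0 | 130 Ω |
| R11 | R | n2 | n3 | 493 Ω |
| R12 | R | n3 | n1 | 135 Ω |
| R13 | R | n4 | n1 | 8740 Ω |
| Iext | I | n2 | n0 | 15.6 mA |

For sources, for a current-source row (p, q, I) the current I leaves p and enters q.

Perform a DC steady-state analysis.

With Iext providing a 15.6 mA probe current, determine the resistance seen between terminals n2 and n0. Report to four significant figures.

R_eq = 7.696 Ω

Element admittances at DC:
  Y(R1) = 0.1145 S between n4,n3
  Y(R2) = 0.0004587 S between n4,n3
  Y(R3) = 0.07812 S between n4,n2
  Y(R4) = 0.0001653 S between n0,n4
  Y(R5) = 0.06098 S between n4,n0
  Y(R6) = 0.06579 S between n3,n0
  Y(R7) = 0.04902 S between n4,n0
  Y(R8) = 0.02667 S between n2,n4
  Y(R9) = 0.6803 S between n4,n2
  Y(R10) = 0.007692 S between n3,n0
  Y(R11) = 0.002028 S between n2,n3
  Y(R12) = 0.007407 S between n3,n1
  Y(R13) = 0.0001144 S between n4,n1
  Iext: injects 0.0156 A into n0 (from n2)
Assemble and solve the 4×4 MNA system:
  V(n1)=-0.06246  V(n2)=-0.1201  V(n3)=-0.06187  V(n4)=-0.1003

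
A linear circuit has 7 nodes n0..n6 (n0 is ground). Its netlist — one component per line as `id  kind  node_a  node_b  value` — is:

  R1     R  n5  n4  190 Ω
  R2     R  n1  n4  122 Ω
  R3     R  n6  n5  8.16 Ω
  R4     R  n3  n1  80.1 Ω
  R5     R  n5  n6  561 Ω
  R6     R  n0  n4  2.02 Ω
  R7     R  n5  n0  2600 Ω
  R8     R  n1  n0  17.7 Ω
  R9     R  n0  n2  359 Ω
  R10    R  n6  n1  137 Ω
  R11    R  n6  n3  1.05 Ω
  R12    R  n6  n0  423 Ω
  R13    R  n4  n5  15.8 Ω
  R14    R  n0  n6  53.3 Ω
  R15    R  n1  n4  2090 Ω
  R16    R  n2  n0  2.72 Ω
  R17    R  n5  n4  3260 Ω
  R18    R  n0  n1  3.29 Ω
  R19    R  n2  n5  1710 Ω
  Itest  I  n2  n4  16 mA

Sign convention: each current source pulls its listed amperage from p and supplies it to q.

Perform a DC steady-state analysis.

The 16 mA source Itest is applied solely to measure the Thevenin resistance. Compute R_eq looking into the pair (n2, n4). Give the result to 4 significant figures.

R_eq = 4.598 Ω

Element admittances at DC:
  Y(R1) = 0.005263 S between n5,n4
  Y(R2) = 0.008197 S between n1,n4
  Y(R3) = 0.1225 S between n6,n5
  Y(R4) = 0.01248 S between n3,n1
  Y(R5) = 0.001783 S between n5,n6
  Y(R6) = 0.4950 S between n0,n4
  Y(R7) = 0.0003846 S between n5,n0
  Y(R8) = 0.05650 S between n1,n0
  Y(R9) = 0.002786 S between n0,n2
  Y(R10) = 0.007299 S between n6,n1
  Y(R11) = 0.9524 S between n6,n3
  Y(R12) = 0.002364 S between n6,n0
  Y(R13) = 0.06329 S between n4,n5
  Y(R14) = 0.01876 S between n0,n6
  Y(R15) = 0.0004785 S between n1,n4
  Y(R16) = 0.3676 S between n2,n0
  Y(R17) = 0.0003067 S between n5,n4
  Y(R18) = 0.3040 S between n0,n1
  Y(R19) = 0.0005848 S between n2,n5
  Itest: injects 0.016 A into n4 (from n2)
Assemble and solve the 6×6 MNA system:
  V(n1)=0.001481  V(n2)=-0.04309  V(n3)=0.01569  V(n4)=0.03047  V(n5)=0.02084  V(n6)=0.01587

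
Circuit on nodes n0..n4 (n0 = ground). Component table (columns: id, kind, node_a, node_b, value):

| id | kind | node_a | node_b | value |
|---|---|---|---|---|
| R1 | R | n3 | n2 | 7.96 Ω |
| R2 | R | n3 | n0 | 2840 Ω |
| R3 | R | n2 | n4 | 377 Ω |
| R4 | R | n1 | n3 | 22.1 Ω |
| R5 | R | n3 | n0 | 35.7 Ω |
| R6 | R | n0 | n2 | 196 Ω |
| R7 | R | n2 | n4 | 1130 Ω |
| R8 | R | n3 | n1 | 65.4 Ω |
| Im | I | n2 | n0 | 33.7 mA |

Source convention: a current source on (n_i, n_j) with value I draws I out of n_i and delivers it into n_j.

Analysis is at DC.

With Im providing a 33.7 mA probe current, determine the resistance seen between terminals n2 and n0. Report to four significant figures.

MNA unknowns: 4 node voltages V₁..V_4
R1: Y=0.1256 on G[3,2]
R2: Y=0.0003521 on G[3,0]
R3: Y=0.002653 on G[2,4]
R4: Y=0.04525 on G[1,3]
R5: Y=0.02801 on G[3,0]
R6: Y=0.005102 on G[0,2]
R7: Y=0.0008850 on G[2,4]
R8: Y=0.01529 on G[3,1]
Im: z[2]−=0.0337, z[0]+=0.0337
solve → V1=-0.9735, V2=-1.193, V3=-0.9735, V4=-1.193

R_eq = 35.41 Ω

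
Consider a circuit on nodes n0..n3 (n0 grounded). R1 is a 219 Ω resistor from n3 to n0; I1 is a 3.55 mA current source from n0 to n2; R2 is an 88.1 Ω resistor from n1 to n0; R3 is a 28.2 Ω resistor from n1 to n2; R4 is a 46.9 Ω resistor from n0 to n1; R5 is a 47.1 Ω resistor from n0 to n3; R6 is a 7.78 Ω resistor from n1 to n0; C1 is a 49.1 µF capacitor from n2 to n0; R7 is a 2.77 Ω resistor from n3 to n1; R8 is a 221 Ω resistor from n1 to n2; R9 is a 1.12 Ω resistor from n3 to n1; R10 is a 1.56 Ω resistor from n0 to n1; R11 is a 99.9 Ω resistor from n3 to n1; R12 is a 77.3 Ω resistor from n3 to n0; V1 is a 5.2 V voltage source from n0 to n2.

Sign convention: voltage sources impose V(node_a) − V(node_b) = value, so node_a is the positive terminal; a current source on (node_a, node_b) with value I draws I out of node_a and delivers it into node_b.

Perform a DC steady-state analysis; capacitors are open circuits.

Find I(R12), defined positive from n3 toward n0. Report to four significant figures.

Element admittances at DC:
  Y(R1) = 0.004566 S between n3,n0
  I1: injects 0.00355 A into n2 (from n0)
  Y(R2) = 0.01135 S between n1,n0
  Y(R3) = 0.03546 S between n1,n2
  Y(R4) = 0.02132 S between n0,n1
  Y(R5) = 0.02123 S between n0,n3
  Y(R6) = 0.1285 S between n1,n0
  Y(C1) = 0.000 S between n2,n0
  Y(R7) = 0.3610 S between n3,n1
  Y(R8) = 0.004525 S between n1,n2
  Y(R9) = 0.8929 S between n3,n1
  Y(R10) = 0.6410 S between n0,n1
  Y(R11) = 0.01001 S between n3,n1
  Y(R12) = 0.01294 S between n3,n0
  V1: constraint V(n0)−V(n2) = 5.2
Assemble and solve the 4×4 MNA system:
  V(n1)=-0.2363  V(n2)=-5.200  V(n3)=-0.2293
  i(V1)=-0.2020

-0.002966 A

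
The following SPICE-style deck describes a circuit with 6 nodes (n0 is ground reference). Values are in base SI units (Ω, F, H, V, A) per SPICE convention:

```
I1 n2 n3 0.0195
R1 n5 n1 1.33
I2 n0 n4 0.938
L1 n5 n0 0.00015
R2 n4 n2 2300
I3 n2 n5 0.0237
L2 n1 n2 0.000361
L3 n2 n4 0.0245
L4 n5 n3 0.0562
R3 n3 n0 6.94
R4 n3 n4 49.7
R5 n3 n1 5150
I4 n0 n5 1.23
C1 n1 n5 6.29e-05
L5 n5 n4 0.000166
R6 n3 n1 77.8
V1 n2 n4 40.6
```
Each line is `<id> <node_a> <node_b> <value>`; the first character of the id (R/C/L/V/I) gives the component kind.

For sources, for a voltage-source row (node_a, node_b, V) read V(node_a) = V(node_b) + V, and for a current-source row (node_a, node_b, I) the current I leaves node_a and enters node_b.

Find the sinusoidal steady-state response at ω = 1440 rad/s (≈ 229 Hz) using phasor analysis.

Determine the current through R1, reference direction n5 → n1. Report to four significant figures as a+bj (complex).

Element admittances at ω=1440 rad/s:
  I1: injects 0.0195 A into n3 (from n2)
  Y(R1) = 0.7519+0.000j S between n5,n1
  I2: injects 0.938 A into n4 (from n0)
  Y(L1) = 0.000-4.630j S between n5,n0
  Y(R2) = 0.0004348+0.000j S between n4,n2
  I3: injects 0.0237 A into n5 (from n2)
  Y(L2) = 0.000-1.924j S between n1,n2
  Y(L3) = 0.000-0.02834j S between n2,n4
  Y(L4) = 0.000-0.01236j S between n5,n3
  Y(R3) = 0.1441+0.000j S between n3,n0
  Y(R4) = 0.02012+0.000j S between n3,n4
  Y(R5) = 0.0001942+0.000j S between n3,n1
  I4: injects 1.23 A into n5 (from n0)
  Y(C1) = 0.000+0.09058j S between n1,n5
  Y(L5) = 0.000-4.183j S between n5,n4
  Y(R6) = 0.01285+0.000j S between n3,n1
  V1: constraint V(n2)−V(n4) = 40.6
Assemble and solve the 6×6 MNA system:
  V(n1)=31.47-18.97j  V(n2)=37.67-5.540j  V(n3)=2.252-1.864j  V(n4)=-2.928-5.540j  V(n5)=-0.05803+0.3982j
  i(V1)=-25.90+13.08j

-23.70+14.56j A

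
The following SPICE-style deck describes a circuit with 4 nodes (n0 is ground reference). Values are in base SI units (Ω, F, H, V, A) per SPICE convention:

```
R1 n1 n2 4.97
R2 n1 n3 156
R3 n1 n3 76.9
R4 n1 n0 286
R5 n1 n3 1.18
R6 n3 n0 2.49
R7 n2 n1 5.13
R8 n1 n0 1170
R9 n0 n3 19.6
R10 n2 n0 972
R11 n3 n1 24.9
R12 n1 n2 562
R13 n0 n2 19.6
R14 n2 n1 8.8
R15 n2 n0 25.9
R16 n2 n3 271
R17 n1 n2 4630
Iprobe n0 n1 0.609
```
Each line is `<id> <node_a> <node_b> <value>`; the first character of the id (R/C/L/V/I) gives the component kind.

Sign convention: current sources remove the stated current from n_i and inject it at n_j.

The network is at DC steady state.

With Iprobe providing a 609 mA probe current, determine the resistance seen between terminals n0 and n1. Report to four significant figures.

Apply KCL at each of the 3 non-ground nodes and solve the resulting linear system.
Node n1: branches {R1, R2, R3, R4, R5, R7, R8, R11, R12, R14, R17, Iprobe} → V_1 = 1.588
Node n2: branches {R1, R7, R10, R12, R13, R14, R15, R16, R17} → V_2 = 1.347
Node n3: branches {R2, R3, R5, R6, R9, R11, R16} → V_3 = 1.060

R_eq = 2.608 Ω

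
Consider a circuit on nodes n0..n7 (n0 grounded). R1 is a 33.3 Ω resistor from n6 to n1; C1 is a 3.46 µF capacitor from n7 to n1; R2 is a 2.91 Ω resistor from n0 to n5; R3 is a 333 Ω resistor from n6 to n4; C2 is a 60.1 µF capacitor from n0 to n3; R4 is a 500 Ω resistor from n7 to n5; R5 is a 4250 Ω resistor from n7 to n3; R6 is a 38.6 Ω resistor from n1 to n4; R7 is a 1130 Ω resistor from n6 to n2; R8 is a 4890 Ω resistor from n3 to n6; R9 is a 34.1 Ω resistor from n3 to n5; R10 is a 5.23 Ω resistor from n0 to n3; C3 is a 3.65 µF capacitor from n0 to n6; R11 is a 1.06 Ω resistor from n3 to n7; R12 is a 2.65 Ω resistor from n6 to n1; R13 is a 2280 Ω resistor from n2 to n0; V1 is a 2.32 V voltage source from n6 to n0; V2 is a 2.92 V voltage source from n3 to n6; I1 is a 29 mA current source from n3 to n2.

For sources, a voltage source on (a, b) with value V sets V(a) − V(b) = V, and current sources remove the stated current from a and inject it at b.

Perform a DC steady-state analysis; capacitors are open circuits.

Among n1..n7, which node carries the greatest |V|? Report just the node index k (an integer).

2

MNA unknowns: 7 node voltages V₁..V_7 plus 2 source currents (V1, V2)
R1: Y=0.03003 on G[6,1]
C1: Y=0.000 on G[7,1]
R2: Y=0.3436 on G[0,5]
R3: Y=0.003003 on G[6,4]
C2: Y=0.000 on G[0,3]
R4: Y=0.002000 on G[7,5]
R5: Y=0.0002353 on G[7,3]
R6: Y=0.02591 on G[1,4]
R7: Y=0.0008850 on G[6,2]
R8: Y=0.0002045 on G[3,6]
R9: Y=0.02933 on G[3,5]
R10: Y=0.1912 on G[0,3]
C3: Y=0.000 on G[0,6]
R11: Y=0.9434 on G[3,7]
R12: Y=0.3774 on G[6,1]
R13: Y=0.0004386 on G[2,0]
V1: row V6−V0=2.32, i_V1 at 6,0
V2: row V3−V6=2.92, i_V2 at 3,6
I1: z[3]−=0.029, z[2]+=0.029
solve → V1=2.320, V2=23.46, V3=5.240, V4=2.320, V5=0.4377, V6=2.320, V7=5.230
aux → i_V1=-1.163, i_V2=-1.182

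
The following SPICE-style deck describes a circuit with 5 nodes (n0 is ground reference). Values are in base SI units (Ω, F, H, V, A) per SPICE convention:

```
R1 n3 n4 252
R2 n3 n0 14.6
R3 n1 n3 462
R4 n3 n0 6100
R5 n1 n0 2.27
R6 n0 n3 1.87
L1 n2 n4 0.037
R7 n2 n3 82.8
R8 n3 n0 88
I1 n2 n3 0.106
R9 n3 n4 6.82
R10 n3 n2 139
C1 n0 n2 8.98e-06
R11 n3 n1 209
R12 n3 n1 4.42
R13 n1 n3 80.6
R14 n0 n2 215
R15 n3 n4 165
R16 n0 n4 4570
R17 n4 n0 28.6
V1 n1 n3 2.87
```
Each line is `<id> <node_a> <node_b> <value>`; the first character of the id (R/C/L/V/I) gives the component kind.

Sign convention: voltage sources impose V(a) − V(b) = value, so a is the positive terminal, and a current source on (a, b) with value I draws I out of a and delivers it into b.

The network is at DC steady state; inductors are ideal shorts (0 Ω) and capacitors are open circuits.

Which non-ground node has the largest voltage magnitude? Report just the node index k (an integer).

MNA unknowns: 4 node voltages V₁..V_4 plus 2 source currents (L1, V1)
R1: Y=0.003968 on G[3,4]
R2: Y=0.06849 on G[3,0]
R3: Y=0.002165 on G[1,3]
R4: Y=0.0001639 on G[3,0]
R5: Y=0.4405 on G[1,0]
R6: Y=0.5348 on G[0,3]
L1: row V2−V4=0, i_L1 at 2,4
R7: Y=0.01208 on G[2,3]
R8: Y=0.01136 on G[3,0]
I1: z[2]−=0.106, z[3]+=0.106
R9: Y=0.1466 on G[3,4]
R10: Y=0.007194 on G[3,2]
C1: Y=0.000 on G[0,2]
R11: Y=0.004785 on G[3,1]
R12: Y=0.2262 on G[3,1]
R13: Y=0.01241 on G[1,3]
R14: Y=0.004651 on G[0,2]
R15: Y=0.006061 on G[3,4]
R16: Y=0.0002188 on G[0,4]
R17: Y=0.03497 on G[4,0]
V1: row V1−V3=2.87, i_V1 at 1,3
solve → V1=1.726, V2=-1.424, V3=-1.144, V4=-1.424
aux → i_L1=-0.09398, i_V1=-1.465

1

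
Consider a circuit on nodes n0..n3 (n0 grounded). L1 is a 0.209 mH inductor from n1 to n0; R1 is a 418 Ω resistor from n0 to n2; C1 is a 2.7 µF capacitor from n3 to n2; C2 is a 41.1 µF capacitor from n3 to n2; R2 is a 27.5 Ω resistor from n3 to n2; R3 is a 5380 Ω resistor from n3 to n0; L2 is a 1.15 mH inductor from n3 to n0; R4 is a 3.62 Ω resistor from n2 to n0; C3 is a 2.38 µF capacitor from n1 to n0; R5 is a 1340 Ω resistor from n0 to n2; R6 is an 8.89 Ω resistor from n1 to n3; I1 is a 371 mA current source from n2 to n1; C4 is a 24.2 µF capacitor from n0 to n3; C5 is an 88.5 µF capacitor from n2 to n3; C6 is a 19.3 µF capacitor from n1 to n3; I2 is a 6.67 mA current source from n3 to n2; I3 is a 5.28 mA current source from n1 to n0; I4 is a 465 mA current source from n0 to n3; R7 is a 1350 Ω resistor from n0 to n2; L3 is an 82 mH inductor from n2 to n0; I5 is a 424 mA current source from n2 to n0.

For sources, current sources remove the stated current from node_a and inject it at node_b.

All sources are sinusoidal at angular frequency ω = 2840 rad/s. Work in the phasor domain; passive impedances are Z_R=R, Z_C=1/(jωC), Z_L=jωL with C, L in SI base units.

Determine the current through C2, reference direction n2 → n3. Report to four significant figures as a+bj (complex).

-0.1923-0.07017j A

Apply KCL at each of the 3 non-ground nodes and solve the resulting linear system.
Node n1: branches {L1, C3, R6, I1, C6, I3} → V_1 = 0.08945+0.2596j
Node n2: branches {R1, C1, C2, R2, R4, R5, I1, C5, I2, R7, L3, I5} → V_2 = -0.5351+0.5843j
Node n3: branches {C1, C2, R2, R3, L2, R6, C4, C5, C6, I2, I4} → V_3 = 0.06605-1.063j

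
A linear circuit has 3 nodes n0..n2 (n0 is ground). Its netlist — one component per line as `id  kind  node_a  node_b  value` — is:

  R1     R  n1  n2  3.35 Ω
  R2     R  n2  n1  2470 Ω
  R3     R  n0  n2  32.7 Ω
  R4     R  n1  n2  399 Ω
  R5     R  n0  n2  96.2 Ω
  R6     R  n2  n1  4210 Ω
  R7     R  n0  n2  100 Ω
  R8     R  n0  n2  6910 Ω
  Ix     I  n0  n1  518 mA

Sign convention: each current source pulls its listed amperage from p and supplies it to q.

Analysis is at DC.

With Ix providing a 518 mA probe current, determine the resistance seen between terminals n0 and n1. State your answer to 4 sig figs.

Element admittances at DC:
  Y(R1) = 0.2985 S between n1,n2
  Y(R2) = 0.0004049 S between n2,n1
  Y(R3) = 0.03058 S between n0,n2
  Y(R4) = 0.002506 S between n1,n2
  Y(R5) = 0.01040 S between n0,n2
  Y(R6) = 0.0002375 S between n2,n1
  Y(R7) = 0.01000 S between n0,n2
  Y(R8) = 0.0001447 S between n0,n2
  Ix: injects 0.518 A into n1 (from n0)
Assemble and solve the 2×2 MNA system:
  V(n1)=11.85  V(n2)=10.13

R_eq = 22.88 Ω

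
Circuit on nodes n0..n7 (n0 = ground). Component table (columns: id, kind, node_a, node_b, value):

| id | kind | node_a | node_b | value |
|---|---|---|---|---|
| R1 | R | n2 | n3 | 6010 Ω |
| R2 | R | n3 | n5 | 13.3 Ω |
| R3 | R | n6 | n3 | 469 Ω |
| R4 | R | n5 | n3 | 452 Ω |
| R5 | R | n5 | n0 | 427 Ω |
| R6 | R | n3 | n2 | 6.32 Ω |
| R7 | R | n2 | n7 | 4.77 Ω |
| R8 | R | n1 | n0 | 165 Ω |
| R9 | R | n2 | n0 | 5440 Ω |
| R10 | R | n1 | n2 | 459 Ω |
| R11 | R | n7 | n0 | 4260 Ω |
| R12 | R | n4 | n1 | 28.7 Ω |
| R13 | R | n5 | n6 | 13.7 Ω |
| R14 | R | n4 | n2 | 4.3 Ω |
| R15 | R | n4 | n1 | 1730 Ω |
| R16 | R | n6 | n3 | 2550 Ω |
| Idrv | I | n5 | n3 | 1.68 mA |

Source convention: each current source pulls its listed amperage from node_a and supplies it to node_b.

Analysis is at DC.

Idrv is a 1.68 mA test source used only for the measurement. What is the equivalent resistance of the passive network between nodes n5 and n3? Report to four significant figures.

R_eq = 12.27 Ω

Apply KCL at each of the 7 non-ground nodes and solve the resulting linear system.
Node n1: branches {R8, R10, R12, R15} → V_1 = 0.005123
Node n2: branches {R1, R6, R7, R9, R10, R14} → V_2 = 0.006067
Node n3: branches {R1, R2, R3, R4, R6, R16, Idrv} → V_3 = 0.006279
Node n4: branches {R12, R14, R15} → V_4 = 0.005942
Node n5: branches {R2, R4, R5, R13, Idrv} → V_5 = -0.01434
Node n6: branches {R3, R13, R16} → V_6 = -0.01365
Node n7: branches {R7, R11} → V_7 = 0.006060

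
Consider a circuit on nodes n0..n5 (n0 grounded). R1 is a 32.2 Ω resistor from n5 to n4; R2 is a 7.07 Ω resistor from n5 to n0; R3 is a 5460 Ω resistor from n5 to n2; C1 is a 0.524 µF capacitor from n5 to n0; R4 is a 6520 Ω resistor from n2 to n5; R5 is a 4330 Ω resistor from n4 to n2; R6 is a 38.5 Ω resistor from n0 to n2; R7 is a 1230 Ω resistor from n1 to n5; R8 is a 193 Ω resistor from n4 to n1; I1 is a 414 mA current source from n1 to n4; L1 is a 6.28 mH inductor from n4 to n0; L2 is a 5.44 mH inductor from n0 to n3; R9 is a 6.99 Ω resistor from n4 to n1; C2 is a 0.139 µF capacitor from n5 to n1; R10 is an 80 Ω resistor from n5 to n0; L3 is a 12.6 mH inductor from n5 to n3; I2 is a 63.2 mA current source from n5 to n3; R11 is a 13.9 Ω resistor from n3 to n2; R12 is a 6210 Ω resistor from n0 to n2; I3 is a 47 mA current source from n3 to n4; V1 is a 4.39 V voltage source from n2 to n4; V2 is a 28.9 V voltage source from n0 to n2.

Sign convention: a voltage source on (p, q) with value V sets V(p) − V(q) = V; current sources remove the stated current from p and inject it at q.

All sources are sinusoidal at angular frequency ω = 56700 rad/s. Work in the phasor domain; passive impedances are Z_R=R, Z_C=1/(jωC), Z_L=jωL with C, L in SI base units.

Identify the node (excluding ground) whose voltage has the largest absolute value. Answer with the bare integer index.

Element admittances at ω=56700 rad/s:
  Y(R1) = 0.03106+0.000j S between n5,n4
  Y(R2) = 0.1414+0.000j S between n5,n0
  Y(R3) = 0.0001832+0.000j S between n5,n2
  Y(C1) = 0.000+0.02971j S between n5,n0
  Y(R4) = 0.0001534+0.000j S between n2,n5
  Y(R5) = 0.0002309+0.000j S between n4,n2
  Y(R6) = 0.02597+0.000j S between n0,n2
  Y(R7) = 0.0008130+0.000j S between n1,n5
  Y(R8) = 0.005181+0.000j S between n4,n1
  I1: injects 0.414 A into n4 (from n1)
  Y(L1) = 0.000-0.002808j S between n4,n0
  Y(L2) = 0.000-0.003242j S between n0,n3
  Y(R9) = 0.1431+0.000j S between n4,n1
  Y(C2) = 0.000+0.007881j S between n5,n1
  Y(R10) = 0.01250+0.000j S between n5,n0
  Y(L3) = 0.000-0.001400j S between n5,n3
  I2: injects 0.0632 A into n3 (from n5)
  Y(R11) = 0.07194+0.000j S between n3,n2
  Y(R12) = 0.0001610+0.000j S between n0,n2
  I3: injects 0.047 A into n4 (from n3)
  V1: constraint V(n2)−V(n4) = 4.39
  V2: constraint V(n0)−V(n2) = 28.9
Assemble and solve the 7×7 MNA system:
  V(n1)=-35.83+1.566j  V(n2)=-28.90+0.000j  V(n3)=-28.57-1.722j  V(n4)=-33.29+0.000j  V(n5)=-6.199-0.09020j
  i(V1)=-0.9265-0.1359j  i(V2)=-1.712-0.01196j

1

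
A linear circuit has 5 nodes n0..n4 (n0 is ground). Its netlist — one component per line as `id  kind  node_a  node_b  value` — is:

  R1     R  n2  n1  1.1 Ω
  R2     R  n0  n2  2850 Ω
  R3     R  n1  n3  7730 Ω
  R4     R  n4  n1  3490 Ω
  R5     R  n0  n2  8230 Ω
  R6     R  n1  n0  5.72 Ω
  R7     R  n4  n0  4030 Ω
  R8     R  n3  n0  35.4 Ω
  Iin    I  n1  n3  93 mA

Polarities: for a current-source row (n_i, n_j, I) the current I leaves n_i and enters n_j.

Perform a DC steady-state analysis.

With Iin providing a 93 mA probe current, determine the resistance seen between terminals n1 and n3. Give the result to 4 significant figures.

R_eq = 40.88 Ω

Apply KCL at each of the 4 non-ground nodes and solve the resulting linear system.
Node n1: branches {R1, R3, R4, R6, Iin} → V_1 = -0.5273
Node n2: branches {R1, R2, R5} → V_2 = -0.5270
Node n3: branches {R3, R8, Iin} → V_3 = 3.275
Node n4: branches {R4, R7} → V_4 = -0.2826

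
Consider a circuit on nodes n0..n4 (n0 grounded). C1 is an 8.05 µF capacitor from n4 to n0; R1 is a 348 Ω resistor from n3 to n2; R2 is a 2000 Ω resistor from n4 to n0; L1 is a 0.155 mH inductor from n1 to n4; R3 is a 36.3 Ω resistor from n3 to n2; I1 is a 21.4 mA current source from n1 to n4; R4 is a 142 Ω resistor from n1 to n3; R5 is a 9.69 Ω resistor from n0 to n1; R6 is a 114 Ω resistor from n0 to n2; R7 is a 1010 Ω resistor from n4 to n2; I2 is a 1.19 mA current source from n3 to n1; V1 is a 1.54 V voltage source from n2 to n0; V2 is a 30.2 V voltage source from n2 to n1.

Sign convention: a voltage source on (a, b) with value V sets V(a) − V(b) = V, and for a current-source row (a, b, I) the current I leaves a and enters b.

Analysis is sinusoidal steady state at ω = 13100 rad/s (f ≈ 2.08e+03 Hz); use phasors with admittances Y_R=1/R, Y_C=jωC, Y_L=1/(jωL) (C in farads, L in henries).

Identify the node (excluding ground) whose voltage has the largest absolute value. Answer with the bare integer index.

4

MNA unknowns: 4 node voltages V₁..V_4 plus 2 source currents (V1, V2)
C1: Y=0.000+0.1055j on G[4,0]
R1: Y=0.002874+0.000j on G[3,2]
R2: Y=0.0005000+0.000j on G[4,0]
L1: Y=0.000-0.4925j on G[1,4]
R3: Y=0.02755+0.000j on G[3,2]
I1: z[1]−=0.0214, z[4]+=0.0214
R4: Y=0.007042+0.000j on G[1,3]
R5: Y=0.1032+0.000j on G[0,1]
R6: Y=0.008772+0.000j on G[0,2]
R7: Y=0.0009901+0.000j on G[4,2]
I2: z[3]−=0.00119, z[1]+=0.00119
V1: row V2−V0=1.54, i_V1 at 2,0
V2: row V2−V1=30.2, i_V2 at 2,1
solve → V1=-28.66+0.000j, V2=1.540+0.000j, V3=-4.169+0.000j, V4=-36.47+0.1996j
aux → i_V1=2.983+3.846j, i_V2=-3.208-3.845j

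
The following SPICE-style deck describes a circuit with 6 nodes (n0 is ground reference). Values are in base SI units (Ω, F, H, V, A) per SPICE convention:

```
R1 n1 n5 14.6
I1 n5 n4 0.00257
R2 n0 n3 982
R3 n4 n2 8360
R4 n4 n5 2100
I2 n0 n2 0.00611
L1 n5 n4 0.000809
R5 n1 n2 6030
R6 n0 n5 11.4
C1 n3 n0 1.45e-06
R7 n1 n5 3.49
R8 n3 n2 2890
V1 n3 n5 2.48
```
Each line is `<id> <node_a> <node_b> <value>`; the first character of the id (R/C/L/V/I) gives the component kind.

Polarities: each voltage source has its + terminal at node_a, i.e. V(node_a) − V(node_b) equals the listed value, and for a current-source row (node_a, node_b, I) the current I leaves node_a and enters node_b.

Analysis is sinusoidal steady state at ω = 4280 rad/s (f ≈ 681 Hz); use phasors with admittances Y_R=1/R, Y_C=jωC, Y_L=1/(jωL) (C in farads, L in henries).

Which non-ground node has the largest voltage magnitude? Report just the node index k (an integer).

2

MNA unknowns: 5 node voltages V₁..V_5 plus 1 source current (V1)
R1: Y=0.06849+0.000j on G[1,5]
I1: z[5]−=0.00257, z[4]+=0.00257
R2: Y=0.001018+0.000j on G[0,3]
R3: Y=0.0001196+0.000j on G[4,2]
R4: Y=0.0004762+0.000j on G[4,5]
I2: z[0]−=0.00611, z[2]+=0.00611
L1: Y=0.000-0.2888j on G[5,4]
R5: Y=0.0001658+0.000j on G[1,2]
R6: Y=0.08772+0.000j on G[0,5]
C1: Y=0.000+0.006206j on G[3,0]
R7: Y=0.2865+0.000j on G[1,5]
R8: Y=0.0003460+0.000j on G[3,2]
V1: row V3−V5=2.48, i_V1 at 3,5
solve → V1=0.03328-0.1754j, V2=11.06-0.1729j, V3=2.508-0.1754j, V4=0.02815-0.1619j, V5=0.02813-0.1754j
aux → i_V1=-0.0006821-0.01539j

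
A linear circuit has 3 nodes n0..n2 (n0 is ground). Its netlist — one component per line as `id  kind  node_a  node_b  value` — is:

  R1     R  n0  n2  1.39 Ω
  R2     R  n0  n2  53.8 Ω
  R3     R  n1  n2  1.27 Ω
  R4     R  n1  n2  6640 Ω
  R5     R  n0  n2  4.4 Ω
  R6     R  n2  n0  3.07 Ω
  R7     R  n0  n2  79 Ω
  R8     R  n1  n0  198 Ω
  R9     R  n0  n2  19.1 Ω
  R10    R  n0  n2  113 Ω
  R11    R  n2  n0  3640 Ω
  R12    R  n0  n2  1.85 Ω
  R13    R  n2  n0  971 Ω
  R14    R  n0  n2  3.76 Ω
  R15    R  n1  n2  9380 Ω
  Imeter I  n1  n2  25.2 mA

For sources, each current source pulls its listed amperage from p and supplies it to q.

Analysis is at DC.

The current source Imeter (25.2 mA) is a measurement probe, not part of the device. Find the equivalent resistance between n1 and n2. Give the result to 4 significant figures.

R_eq = 1.262 Ω

Element admittances at DC:
  Y(R1) = 0.7194 S between n0,n2
  Y(R2) = 0.01859 S between n0,n2
  Y(R3) = 0.7874 S between n1,n2
  Y(R4) = 0.0001506 S between n1,n2
  Y(R5) = 0.2273 S between n0,n2
  Y(R6) = 0.3257 S between n2,n0
  Y(R7) = 0.01266 S between n0,n2
  Y(R8) = 0.005051 S between n1,n0
  Y(R9) = 0.05236 S between n0,n2
  Y(R10) = 0.008850 S between n0,n2
  Y(R11) = 0.0002747 S between n2,n0
  Y(R12) = 0.5405 S between n0,n2
  Y(R13) = 0.001030 S between n2,n0
  Y(R14) = 0.2660 S between n0,n2
  Y(R15) = 0.0001066 S between n1,n2
  Imeter: injects 0.0252 A into n2 (from n1)
Assemble and solve the 2×2 MNA system:
  V(n1)=-0.03172  V(n2)=7.373e-05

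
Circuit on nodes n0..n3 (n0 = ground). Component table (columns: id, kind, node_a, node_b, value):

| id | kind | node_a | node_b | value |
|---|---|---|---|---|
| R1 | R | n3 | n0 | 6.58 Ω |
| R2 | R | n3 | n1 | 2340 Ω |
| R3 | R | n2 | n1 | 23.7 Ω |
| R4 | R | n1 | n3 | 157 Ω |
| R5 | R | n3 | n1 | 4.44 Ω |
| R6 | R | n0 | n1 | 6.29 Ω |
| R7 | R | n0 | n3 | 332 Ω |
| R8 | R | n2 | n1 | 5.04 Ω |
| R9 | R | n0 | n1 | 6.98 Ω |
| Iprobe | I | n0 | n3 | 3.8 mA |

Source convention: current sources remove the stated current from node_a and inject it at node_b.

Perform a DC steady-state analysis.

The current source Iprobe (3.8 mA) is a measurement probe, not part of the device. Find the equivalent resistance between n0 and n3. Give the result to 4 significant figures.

MNA unknowns: 3 node voltages V₁..V_3
R1: Y=0.1520 on G[3,0]
R2: Y=0.0004274 on G[3,1]
R3: Y=0.04219 on G[2,1]
R4: Y=0.006369 on G[1,3]
R5: Y=0.2252 on G[3,1]
R6: Y=0.1590 on G[0,1]
R7: Y=0.003012 on G[0,3]
R8: Y=0.1984 on G[2,1]
R9: Y=0.1433 on G[0,1]
Iprobe: z[0]−=0.0038, z[3]+=0.0038
solve → V1=0.005765, V2=0.005765, V3=0.01328

R_eq = 3.493 Ω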